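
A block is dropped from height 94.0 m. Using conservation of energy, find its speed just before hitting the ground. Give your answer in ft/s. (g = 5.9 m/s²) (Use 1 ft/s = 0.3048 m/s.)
mgh = ½mv² ⇒ v = √(2gh) = √(2·5.9·94.0) = 33.3047 m/s = 109.3 ft/s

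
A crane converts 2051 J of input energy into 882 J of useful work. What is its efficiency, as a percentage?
η = W_out/W_in = 882/2051 = 43.0%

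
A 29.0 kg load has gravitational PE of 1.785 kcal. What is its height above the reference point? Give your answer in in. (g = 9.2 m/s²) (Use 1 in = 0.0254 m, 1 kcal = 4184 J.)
Convert to SI: m = 29.0 kg, PE = 7468.44 J
h = PE/(mg) = 7468.44/(29.0·9.2) = 27.9927 m = 1102 in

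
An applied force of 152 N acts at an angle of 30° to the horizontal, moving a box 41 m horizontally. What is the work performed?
W = F·d·cosθ = (152)(41)cos(30°) = 5397 J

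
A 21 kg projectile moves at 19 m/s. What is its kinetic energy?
KE = ½mv² = ½(21)(19)² = 3790.5 J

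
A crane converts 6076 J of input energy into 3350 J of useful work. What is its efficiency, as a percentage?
η = W_out/W_in = 3350/6076 = 55.13%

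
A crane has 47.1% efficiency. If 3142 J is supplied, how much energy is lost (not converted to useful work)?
W_lost = W_in(1 − η) = 3142·(1 − 0.471) = 1662 J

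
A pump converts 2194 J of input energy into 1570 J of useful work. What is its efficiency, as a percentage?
η = W_out/W_in = 1570/2194 = 71.56%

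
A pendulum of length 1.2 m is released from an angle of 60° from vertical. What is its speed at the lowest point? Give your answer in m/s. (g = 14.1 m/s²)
h = L(1 − cosθ) = 1.2(1 − cos60°) = 0.6 m
v = √(2gh) = √(2·14.1·0.6) = 4.113 m/s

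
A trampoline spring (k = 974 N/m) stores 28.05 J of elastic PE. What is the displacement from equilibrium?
x = √(2·PE/k) = √(2·28.05/974) = 0.24 m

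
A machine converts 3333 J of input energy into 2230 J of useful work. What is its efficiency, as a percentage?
η = W_out/W_in = 2230/3333 = 66.91%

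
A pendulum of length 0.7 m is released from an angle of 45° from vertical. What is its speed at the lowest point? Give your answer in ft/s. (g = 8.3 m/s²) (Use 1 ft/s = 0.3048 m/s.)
h = L(1 − cosθ) = 0.7(1 − cos45°) = 0.205025 m
v = √(2gh) = √(2·8.3·0.205025) = 1.84484 m/s = 6.053 ft/s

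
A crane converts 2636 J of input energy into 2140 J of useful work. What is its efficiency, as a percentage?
η = W_out/W_in = 2140/2636 = 81.18%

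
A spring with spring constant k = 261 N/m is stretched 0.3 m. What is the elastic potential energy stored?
PE = ½kx² = ½(261)(0.3)² = 11.75 J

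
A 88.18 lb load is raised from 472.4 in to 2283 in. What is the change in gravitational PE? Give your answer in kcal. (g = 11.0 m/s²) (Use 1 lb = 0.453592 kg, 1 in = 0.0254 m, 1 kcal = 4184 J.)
Convert to SI: m = 39.9977 kg, Δh = 45.9892 m
ΔPE = mgΔh = (39.9977)(11.0)(45.9892) = 20234.1 J = 4.836 kcal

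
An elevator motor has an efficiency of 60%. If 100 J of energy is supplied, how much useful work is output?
W_out = η·W_in = 0.6·100 = 60.0 J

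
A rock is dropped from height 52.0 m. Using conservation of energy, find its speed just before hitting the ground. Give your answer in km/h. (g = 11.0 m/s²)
mgh = ½mv² ⇒ v = √(2gh) = √(2·11.0·52.0) = 33.8231 m/s = 121.8 km/h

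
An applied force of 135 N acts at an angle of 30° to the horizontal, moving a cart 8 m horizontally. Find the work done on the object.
W = F·d·cosθ = (135)(8)cos(30°) = 935.3 J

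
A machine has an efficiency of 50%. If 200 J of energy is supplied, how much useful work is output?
W_out = η·W_in = 0.5·200 = 100.0 J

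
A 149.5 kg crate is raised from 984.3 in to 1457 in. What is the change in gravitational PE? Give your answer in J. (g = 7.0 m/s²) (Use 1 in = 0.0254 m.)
Convert to SI: m = 149.5 kg, Δh = 12.0066 m
ΔPE = mgΔh = (149.5)(7.0)(12.0066) = 12560 J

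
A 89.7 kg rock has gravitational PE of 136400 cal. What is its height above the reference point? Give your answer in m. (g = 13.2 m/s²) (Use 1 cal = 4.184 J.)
Convert to SI: m = 89.7 kg, PE = 570698 J
h = PE/(mg) = 570698/(89.7·13.2) = 482.0 m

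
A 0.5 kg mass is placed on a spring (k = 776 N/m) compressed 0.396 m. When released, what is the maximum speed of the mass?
½kx² = ½mv² ⇒ v = x√(k/m) = (0.396)√(776/0.5) = 15.6 m/s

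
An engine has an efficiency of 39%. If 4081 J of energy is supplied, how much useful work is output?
W_out = η·W_in = 0.39·4081 = 1591.59 J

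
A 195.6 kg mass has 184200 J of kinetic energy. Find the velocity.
v = √(2·KE/m) = √(2·184200/195.6) = 43.4 m/s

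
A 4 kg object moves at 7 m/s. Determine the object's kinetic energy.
KE = ½mv² = ½(4)(7)² = 98.0 J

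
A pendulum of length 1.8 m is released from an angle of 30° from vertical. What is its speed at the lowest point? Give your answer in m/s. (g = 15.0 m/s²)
h = L(1 − cosθ) = 1.8(1 − cos30°) = 0.241154 m
v = √(2gh) = √(2·15.0·0.241154) = 2.69 m/s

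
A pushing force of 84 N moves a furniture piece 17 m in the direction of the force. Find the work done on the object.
W = F·d = (84)(17) = 1428 J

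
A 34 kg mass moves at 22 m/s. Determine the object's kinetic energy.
KE = ½mv² = ½(34)(22)² = 8228.0 J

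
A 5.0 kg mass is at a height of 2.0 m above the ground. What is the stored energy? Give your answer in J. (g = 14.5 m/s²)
PE = mgh = (5.0)(14.5)(2.0) = 145.0 J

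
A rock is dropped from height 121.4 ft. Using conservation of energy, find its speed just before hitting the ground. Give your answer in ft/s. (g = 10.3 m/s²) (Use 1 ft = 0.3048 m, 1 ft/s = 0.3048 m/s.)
Convert to SI: h = 37.0027 m
mgh = ½mv² ⇒ v = √(2gh) = √(2·10.3·37.0027) = 27.609 m/s = 90.58 ft/s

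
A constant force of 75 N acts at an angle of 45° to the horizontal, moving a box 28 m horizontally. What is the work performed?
W = F·d·cosθ = (75)(28)cos(45°) = 1485 J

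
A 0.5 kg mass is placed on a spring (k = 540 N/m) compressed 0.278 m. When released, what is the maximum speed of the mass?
½kx² = ½mv² ⇒ v = x√(k/m) = (0.278)√(540/0.5) = 9.136 m/s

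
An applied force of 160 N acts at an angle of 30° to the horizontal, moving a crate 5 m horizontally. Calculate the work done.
W = F·d·cosθ = (160)(5)cos(30°) = 692.8 J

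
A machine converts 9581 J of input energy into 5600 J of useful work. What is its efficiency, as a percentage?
η = W_out/W_in = 5600/9581 = 58.45%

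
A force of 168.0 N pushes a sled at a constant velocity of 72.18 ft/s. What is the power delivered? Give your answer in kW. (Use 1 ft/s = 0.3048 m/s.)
Convert to SI: F = 168.0 N, v = 22.0005 m/s
P = Fv = (168.0)(22.0005) = 3696.08 W = 3.696 kW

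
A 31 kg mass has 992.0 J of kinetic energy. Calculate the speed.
v = √(2·KE/m) = √(2·992.0/31) = 8.0 m/s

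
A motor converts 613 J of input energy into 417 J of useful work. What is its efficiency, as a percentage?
η = W_out/W_in = 417/613 = 68.03%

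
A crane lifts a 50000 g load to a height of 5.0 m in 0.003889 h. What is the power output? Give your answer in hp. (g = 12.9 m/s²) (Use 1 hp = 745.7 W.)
Convert to SI: m = 50.0 kg, h = 5.0 m, t = 14.0004 s
P = mgh/t = (50.0)(12.9)(5.0)/14.0004 = 230.351 W = 0.3089 hp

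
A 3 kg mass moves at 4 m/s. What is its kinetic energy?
KE = ½mv² = ½(3)(4)² = 24.0 J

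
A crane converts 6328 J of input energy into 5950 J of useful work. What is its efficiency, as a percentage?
η = W_out/W_in = 5950/6328 = 94.03%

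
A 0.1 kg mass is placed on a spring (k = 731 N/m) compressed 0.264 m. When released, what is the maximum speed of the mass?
½kx² = ½mv² ⇒ v = x√(k/m) = (0.264)√(731/0.1) = 22.57 m/s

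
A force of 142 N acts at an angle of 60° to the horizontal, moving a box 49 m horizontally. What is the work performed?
W = F·d·cosθ = (142)(49)cos(60°) = 3479 J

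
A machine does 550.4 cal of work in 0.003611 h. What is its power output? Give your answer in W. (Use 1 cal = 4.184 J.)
Convert to SI: W = 2302.87 J, t = 12.9996 s
P = W/t = 2302.87/12.9996 = 177.1 W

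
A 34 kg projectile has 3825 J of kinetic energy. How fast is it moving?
v = √(2·KE/m) = √(2·3825/34) = 15.0 m/s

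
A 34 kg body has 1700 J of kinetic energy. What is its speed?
v = √(2·KE/m) = √(2·1700/34) = 10.0 m/s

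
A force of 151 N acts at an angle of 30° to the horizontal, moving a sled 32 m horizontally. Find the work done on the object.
W = F·d·cosθ = (151)(32)cos(30°) = 4185 J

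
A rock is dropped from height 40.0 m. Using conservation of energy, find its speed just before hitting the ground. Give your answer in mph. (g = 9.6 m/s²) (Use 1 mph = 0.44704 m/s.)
mgh = ½mv² ⇒ v = √(2gh) = √(2·9.6·40.0) = 27.7128 m/s = 61.99 mph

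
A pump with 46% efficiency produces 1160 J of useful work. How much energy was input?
W_in = W_out/η = 1160/0.46 = 2522 J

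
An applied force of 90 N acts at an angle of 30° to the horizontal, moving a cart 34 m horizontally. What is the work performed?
W = F·d·cosθ = (90)(34)cos(30°) = 2650 J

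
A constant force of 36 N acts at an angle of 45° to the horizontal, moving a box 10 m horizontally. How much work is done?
W = F·d·cosθ = (36)(10)cos(45°) = 254.6 J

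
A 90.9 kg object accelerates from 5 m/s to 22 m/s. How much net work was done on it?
W = ΔKE = ½m(v₂² − v₁²) = ½(90.9)(22² − 5²) = 20861.55 J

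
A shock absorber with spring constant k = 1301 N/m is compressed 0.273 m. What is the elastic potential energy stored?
PE = ½kx² = ½(1301)(0.273)² = 48.48 J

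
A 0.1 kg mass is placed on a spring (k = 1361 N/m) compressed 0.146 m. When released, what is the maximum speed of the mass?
½kx² = ½mv² ⇒ v = x√(k/m) = (0.146)√(1361/0.1) = 17.03 m/s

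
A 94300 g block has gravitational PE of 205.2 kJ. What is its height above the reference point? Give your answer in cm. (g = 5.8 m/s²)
Convert to SI: m = 94.3 kg, PE = 205200 J
h = PE/(mg) = 205200/(94.3·5.8) = 375.178 m = 37520 cm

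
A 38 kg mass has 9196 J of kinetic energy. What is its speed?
v = √(2·KE/m) = √(2·9196/38) = 22.0 m/s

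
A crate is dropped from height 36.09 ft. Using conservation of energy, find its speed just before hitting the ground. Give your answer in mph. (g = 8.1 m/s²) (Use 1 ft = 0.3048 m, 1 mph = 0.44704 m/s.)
Convert to SI: h = 11.0002 m
mgh = ½mv² ⇒ v = √(2gh) = √(2·8.1·11.0002) = 13.3493 m/s = 29.86 mph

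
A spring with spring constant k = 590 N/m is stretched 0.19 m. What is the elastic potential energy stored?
PE = ½kx² = ½(590)(0.19)² = 10.65 J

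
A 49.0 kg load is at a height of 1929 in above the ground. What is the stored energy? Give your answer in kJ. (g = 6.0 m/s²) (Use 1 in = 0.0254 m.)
Convert to SI: m = 49.0 kg, h = 48.9966 m
PE = mgh = (49.0)(6.0)(48.9966) = 14405.0 J = 14.41 kJ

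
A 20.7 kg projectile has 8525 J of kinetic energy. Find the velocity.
v = √(2·KE/m) = √(2·8525/20.7) = 28.7 m/s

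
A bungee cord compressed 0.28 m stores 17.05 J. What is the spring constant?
k = 2·PE/x² = 2·17.05/(0.28)² = 434.9 N/m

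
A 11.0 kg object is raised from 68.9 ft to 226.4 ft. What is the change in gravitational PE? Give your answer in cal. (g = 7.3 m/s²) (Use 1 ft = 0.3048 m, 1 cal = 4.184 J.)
Convert to SI: m = 11.0 kg, Δh = 48.006 m
ΔPE = mgΔh = (11.0)(7.3)(48.006) = 3854.88 J = 921.3 cal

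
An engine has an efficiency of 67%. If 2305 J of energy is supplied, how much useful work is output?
W_out = η·W_in = 0.67·2305 = 1544.35 J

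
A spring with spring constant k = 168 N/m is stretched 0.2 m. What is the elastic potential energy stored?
PE = ½kx² = ½(168)(0.2)² = 3.36 J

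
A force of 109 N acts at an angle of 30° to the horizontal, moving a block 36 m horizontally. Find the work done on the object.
W = F·d·cosθ = (109)(36)cos(30°) = 3398 J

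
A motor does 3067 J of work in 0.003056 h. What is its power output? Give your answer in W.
Convert to SI: W = 3067.0 J, t = 11.0016 s
P = W/t = 3067.0/11.0016 = 278.8 W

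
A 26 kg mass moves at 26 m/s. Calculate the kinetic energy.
KE = ½mv² = ½(26)(26)² = 8788.0 J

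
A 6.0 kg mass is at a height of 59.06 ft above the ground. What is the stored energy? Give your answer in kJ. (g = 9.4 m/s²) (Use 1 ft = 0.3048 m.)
Convert to SI: m = 6.0 kg, h = 18.0015 m
PE = mgh = (6.0)(9.4)(18.0015) = 1015.28 J = 1.015 kJ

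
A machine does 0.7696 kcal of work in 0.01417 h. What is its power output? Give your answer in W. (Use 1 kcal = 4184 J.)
Convert to SI: W = 3220.01 J, t = 51.012 s
P = W/t = 3220.01/51.012 = 63.12 W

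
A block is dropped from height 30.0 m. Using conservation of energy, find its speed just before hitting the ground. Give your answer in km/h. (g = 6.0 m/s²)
mgh = ½mv² ⇒ v = √(2gh) = √(2·6.0·30.0) = 18.9737 m/s = 68.31 km/h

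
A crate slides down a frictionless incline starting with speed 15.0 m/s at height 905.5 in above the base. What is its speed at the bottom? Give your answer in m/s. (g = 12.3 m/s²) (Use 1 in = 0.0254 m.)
Convert to SI: v₀ = 15.0 m/s, h = 22.9997 m
½mv₀² + mgh = ½mv² ⇒ v = √(v₀² + 2gh) = √(15.0² + 2·12.3·22.9997) = 28.12 m/s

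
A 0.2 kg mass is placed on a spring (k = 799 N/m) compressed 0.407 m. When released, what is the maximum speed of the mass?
½kx² = ½mv² ⇒ v = x√(k/m) = (0.407)√(799/0.2) = 25.72 m/s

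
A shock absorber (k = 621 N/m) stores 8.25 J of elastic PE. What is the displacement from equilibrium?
x = √(2·PE/k) = √(2·8.25/621) = 0.163 m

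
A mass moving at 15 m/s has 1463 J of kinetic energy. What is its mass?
m = 2·KE/v² = 2·1463/(15)² = 13.0 kg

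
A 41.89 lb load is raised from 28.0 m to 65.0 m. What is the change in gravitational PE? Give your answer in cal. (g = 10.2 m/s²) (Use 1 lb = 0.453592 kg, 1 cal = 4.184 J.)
Convert to SI: m = 19.001 kg, Δh = 37.0 m
ΔPE = mgΔh = (19.001)(10.2)(37.0) = 7170.97 J = 1714 cal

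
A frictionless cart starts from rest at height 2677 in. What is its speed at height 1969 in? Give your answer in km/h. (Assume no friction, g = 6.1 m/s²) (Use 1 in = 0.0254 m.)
Convert to SI: h₁−h₂ = 17.9832 m
mgh₁ = mgh₂ + ½mv² ⇒ v = √(2g(h₁−h₂)) = √(2·6.1·17.9832) = 14.812 m/s = 53.32 km/h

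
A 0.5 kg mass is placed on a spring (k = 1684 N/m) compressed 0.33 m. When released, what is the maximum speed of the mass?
½kx² = ½mv² ⇒ v = x√(k/m) = (0.33)√(1684/0.5) = 19.15 m/s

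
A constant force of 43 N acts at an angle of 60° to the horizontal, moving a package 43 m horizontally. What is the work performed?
W = F·d·cosθ = (43)(43)cos(60°) = 924.5 J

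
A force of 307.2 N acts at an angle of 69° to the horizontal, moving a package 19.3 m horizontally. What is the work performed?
W = F·d·cosθ = (307.2)(19.3)cos(69°) = 2125 J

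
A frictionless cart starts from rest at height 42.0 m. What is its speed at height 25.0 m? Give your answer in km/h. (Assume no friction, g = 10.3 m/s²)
mgh₁ = mgh₂ + ½mv² ⇒ v = √(2g(h₁−h₂)) = √(2·10.3·17.0) = 18.7136 m/s = 67.37 km/h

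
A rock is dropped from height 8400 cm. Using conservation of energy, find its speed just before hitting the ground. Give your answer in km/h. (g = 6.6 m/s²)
Convert to SI: h = 84.0 m
mgh = ½mv² ⇒ v = √(2gh) = √(2·6.6·84.0) = 33.2986 m/s = 119.9 km/h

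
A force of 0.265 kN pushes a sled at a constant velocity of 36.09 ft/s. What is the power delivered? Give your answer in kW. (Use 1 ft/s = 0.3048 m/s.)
Convert to SI: F = 265.0 N, v = 11.0002 m/s
P = Fv = (265.0)(11.0002) = 2915.06 W = 2.915 kW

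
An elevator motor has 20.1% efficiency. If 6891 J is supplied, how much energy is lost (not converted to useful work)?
W_lost = W_in(1 − η) = 6891·(1 − 0.201) = 5506 J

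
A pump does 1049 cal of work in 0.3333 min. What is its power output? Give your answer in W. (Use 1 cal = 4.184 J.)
Convert to SI: W = 4389.02 J, t = 19.998 s
P = W/t = 4389.02/19.998 = 219.5 W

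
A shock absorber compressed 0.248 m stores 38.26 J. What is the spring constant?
k = 2·PE/x² = 2·38.26/(0.248)² = 1244 N/m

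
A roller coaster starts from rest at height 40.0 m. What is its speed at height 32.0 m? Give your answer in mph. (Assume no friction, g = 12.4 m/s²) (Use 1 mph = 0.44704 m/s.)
mgh₁ = mgh₂ + ½mv² ⇒ v = √(2g(h₁−h₂)) = √(2·12.4·8.0) = 14.0855 m/s = 31.51 mph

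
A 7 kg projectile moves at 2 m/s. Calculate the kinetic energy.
KE = ½mv² = ½(7)(2)² = 14.0 J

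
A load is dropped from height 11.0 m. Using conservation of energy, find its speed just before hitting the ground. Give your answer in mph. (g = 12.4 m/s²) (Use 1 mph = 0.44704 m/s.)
mgh = ½mv² ⇒ v = √(2gh) = √(2·12.4·11.0) = 16.5167 m/s = 36.95 mph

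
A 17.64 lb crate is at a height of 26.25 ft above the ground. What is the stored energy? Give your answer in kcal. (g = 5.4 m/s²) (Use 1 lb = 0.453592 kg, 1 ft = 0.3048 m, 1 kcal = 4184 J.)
Convert to SI: m = 8.00136 kg, h = 8.001 m
PE = mgh = (8.00136)(5.4)(8.001) = 345.702 J = 0.08262 kcal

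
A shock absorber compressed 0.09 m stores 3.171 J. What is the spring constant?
k = 2·PE/x² = 2·3.171/(0.09)² = 783.0 N/m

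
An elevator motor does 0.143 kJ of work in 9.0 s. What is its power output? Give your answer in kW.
Convert to SI: W = 143.0 J, t = 9.0 s
P = W/t = 143.0/9.0 = 15.8889 W = 0.01589 kW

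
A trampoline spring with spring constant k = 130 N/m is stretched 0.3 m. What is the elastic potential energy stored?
PE = ½kx² = ½(130)(0.3)² = 5.85 J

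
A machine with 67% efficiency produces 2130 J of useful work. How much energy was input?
W_in = W_out/η = 2130/0.67 = 3179 J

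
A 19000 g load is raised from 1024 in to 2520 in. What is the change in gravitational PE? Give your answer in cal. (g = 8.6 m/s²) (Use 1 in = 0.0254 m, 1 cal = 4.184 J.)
Convert to SI: m = 19.0 kg, Δh = 37.9984 m
ΔPE = mgΔh = (19.0)(8.6)(37.9984) = 6208.94 J = 1484 cal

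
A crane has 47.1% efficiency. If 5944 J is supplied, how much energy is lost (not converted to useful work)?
W_lost = W_in(1 − η) = 5944·(1 − 0.471) = 3144 J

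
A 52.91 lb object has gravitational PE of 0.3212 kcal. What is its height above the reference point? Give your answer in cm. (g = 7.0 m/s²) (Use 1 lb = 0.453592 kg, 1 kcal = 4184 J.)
Convert to SI: m = 23.9996 kg, PE = 1343.9 J
h = PE/(mg) = 1343.9/(23.9996·7.0) = 7.99956 m = 800.0 cm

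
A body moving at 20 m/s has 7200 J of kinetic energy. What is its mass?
m = 2·KE/v² = 2·7200/(20)² = 36.0 kg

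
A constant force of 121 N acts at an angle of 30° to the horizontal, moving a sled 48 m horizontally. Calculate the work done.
W = F·d·cosθ = (121)(48)cos(30°) = 5030 J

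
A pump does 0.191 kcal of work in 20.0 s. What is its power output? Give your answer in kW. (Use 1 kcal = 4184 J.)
Convert to SI: W = 799.144 J, t = 20.0 s
P = W/t = 799.144/20.0 = 39.9572 W = 0.03996 kW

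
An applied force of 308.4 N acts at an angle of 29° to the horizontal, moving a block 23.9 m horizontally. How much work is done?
W = F·d·cosθ = (308.4)(23.9)cos(29°) = 6447 J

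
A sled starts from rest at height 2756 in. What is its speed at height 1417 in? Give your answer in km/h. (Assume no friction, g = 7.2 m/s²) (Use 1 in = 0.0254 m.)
Convert to SI: h₁−h₂ = 34.0106 m
mgh₁ = mgh₂ + ½mv² ⇒ v = √(2g(h₁−h₂)) = √(2·7.2·34.0106) = 22.1304 m/s = 79.67 km/h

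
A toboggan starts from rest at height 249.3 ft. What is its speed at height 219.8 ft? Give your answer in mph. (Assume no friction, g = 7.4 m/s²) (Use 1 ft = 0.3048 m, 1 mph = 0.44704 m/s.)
Convert to SI: h₁−h₂ = 8.9916 m
mgh₁ = mgh₂ + ½mv² ⇒ v = √(2g(h₁−h₂)) = √(2·7.4·8.9916) = 11.5358 m/s = 25.8 mph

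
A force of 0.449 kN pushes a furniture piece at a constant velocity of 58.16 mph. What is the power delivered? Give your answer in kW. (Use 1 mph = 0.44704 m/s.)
Convert to SI: F = 449.0 N, v = 25.9998 m/s
P = Fv = (449.0)(25.9998) = 11673.9 W = 11.67 kW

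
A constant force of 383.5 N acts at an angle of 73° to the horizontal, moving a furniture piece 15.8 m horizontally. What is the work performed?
W = F·d·cosθ = (383.5)(15.8)cos(73°) = 1772 J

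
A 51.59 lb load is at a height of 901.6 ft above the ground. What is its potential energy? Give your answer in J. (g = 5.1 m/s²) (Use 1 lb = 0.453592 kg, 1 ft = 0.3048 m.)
Convert to SI: m = 23.4008 kg, h = 274.808 m
PE = mgh = (23.4008)(5.1)(274.808) = 32800 J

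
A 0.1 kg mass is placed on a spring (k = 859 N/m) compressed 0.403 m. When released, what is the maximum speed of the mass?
½kx² = ½mv² ⇒ v = x√(k/m) = (0.403)√(859/0.1) = 37.35 m/s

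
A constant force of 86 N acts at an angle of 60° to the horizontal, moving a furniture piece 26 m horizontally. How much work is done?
W = F·d·cosθ = (86)(26)cos(60°) = 1118 J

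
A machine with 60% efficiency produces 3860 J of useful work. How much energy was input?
W_in = W_out/η = 3860/0.6 = 6433 J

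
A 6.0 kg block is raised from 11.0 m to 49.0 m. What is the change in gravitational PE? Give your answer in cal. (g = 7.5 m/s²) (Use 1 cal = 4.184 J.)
ΔPE = mgΔh = (6.0)(7.5)(38.0) = 1710.0 J = 408.7 cal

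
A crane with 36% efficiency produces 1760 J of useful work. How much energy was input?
W_in = W_out/η = 1760/0.36 = 4889 J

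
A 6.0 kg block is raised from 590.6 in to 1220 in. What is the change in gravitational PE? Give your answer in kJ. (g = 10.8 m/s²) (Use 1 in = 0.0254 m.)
Convert to SI: m = 6.0 kg, Δh = 15.9868 m
ΔPE = mgΔh = (6.0)(10.8)(15.9868) = 1035.94 J = 1.036 kJ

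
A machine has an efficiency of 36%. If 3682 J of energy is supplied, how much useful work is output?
W_out = η·W_in = 0.36·3682 = 1325.52 J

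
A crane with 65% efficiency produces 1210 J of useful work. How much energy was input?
W_in = W_out/η = 1210/0.65 = 1862 J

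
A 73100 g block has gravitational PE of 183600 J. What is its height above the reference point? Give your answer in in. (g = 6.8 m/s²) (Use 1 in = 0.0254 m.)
Convert to SI: m = 73.1 kg, PE = 183600 J
h = PE/(mg) = 183600/(73.1·6.8) = 369.357 m = 14540 in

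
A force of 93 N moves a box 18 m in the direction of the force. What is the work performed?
W = F·d = (93)(18) = 1674 J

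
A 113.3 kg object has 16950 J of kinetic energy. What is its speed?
v = √(2·KE/m) = √(2·16950/113.3) = 17.3 m/s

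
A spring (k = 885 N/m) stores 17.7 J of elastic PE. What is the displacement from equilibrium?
x = √(2·PE/k) = √(2·17.7/885) = 0.2 m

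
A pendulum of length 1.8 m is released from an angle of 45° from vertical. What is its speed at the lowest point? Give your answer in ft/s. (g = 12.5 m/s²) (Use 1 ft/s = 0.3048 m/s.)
h = L(1 − cosθ) = 1.8(1 − cos45°) = 0.527208 m
v = √(2gh) = √(2·12.5·0.527208) = 3.63045 m/s = 11.91 ft/s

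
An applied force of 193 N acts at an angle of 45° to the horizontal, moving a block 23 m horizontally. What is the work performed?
W = F·d·cosθ = (193)(23)cos(45°) = 3139 J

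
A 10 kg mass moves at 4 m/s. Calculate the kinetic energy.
KE = ½mv² = ½(10)(4)² = 80.0 J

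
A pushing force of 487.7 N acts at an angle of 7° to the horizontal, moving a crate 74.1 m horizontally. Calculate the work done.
W = F·d·cosθ = (487.7)(74.1)cos(7°) = 35870 J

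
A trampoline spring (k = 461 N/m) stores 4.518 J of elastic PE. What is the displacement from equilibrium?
x = √(2·PE/k) = √(2·4.518/461) = 0.14 m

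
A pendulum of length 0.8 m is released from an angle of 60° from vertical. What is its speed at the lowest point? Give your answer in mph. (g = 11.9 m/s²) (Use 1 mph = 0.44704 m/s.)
h = L(1 − cosθ) = 0.8(1 − cos60°) = 0.4 m
v = √(2gh) = √(2·11.9·0.4) = 3.08545 m/s = 6.902 mph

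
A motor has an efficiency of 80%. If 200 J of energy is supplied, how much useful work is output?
W_out = η·W_in = 0.8·200 = 160.0 J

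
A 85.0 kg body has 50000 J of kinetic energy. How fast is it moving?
v = √(2·KE/m) = √(2·50000/85.0) = 34.3 m/s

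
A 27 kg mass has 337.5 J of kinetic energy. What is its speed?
v = √(2·KE/m) = √(2·337.5/27) = 5.0 m/s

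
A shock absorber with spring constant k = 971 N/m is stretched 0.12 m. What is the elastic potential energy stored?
PE = ½kx² = ½(971)(0.12)² = 6.991 J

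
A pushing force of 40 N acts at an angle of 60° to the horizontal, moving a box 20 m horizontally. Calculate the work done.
W = F·d·cosθ = (40)(20)cos(60°) = 400.0 J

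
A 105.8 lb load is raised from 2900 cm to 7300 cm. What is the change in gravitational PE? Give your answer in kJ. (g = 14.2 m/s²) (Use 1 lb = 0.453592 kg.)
Convert to SI: m = 47.99 kg, Δh = 44.0 m
ΔPE = mgΔh = (47.99)(14.2)(44.0) = 29984.2 J = 29.98 kJ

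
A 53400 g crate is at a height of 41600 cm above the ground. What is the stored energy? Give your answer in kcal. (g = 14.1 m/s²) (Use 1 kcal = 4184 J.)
Convert to SI: m = 53.4 kg, h = 416.0 m
PE = mgh = (53.4)(14.1)(416.0) = 313223 J = 74.86 kcal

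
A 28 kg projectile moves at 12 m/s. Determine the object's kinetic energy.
KE = ½mv² = ½(28)(12)² = 2016.0 J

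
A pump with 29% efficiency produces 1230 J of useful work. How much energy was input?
W_in = W_out/η = 1230/0.29 = 4241 J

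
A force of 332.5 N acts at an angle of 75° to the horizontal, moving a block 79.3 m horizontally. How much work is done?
W = F·d·cosθ = (332.5)(79.3)cos(75°) = 6824 J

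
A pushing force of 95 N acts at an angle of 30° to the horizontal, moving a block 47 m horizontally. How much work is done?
W = F·d·cosθ = (95)(47)cos(30°) = 3867 J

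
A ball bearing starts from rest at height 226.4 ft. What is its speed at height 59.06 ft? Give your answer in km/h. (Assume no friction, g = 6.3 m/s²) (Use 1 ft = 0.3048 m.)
Convert to SI: h₁−h₂ = 51.0052 m
mgh₁ = mgh₂ + ½mv² ⇒ v = √(2g(h₁−h₂)) = √(2·6.3·51.0052) = 25.3509 m/s = 91.26 km/h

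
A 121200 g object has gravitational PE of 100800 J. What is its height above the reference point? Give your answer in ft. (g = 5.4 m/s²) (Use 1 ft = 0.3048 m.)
Convert to SI: m = 121.2 kg, PE = 100800 J
h = PE/(mg) = 100800/(121.2·5.4) = 154.015 m = 505.3 ft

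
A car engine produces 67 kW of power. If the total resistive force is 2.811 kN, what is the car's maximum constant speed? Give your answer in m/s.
Convert to SI: F = 2811.0 N
P = Fv ⇒ v = P/F = 67000 W/2811.0 N = 23.83 m/s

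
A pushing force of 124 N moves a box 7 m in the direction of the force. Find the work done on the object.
W = F·d = (124)(7) = 868.0 J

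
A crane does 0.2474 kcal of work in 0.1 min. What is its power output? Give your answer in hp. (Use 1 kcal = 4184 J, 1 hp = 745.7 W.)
Convert to SI: W = 1035.12 J, t = 6.0 s
P = W/t = 1035.12/6.0 = 172.52 W = 0.2314 hp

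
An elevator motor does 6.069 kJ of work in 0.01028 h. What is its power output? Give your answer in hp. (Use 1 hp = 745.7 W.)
Convert to SI: W = 6069.0 J, t = 37.008 s
P = W/t = 6069.0/37.008 = 163.992 W = 0.2199 hp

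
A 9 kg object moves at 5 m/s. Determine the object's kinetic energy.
KE = ½mv² = ½(9)(5)² = 112.5 J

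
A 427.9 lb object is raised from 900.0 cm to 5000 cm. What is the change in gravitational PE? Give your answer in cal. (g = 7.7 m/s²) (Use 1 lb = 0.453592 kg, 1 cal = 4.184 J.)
Convert to SI: m = 194.092 kg, Δh = 41.0 m
ΔPE = mgΔh = (194.092)(7.7)(41.0) = 61274.8 J = 14650 cal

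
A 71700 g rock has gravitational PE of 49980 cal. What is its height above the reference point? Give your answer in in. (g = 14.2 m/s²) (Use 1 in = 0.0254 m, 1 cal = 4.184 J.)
Convert to SI: m = 71.7 kg, PE = 209116 J
h = PE/(mg) = 209116/(71.7·14.2) = 205.391 m = 8086 in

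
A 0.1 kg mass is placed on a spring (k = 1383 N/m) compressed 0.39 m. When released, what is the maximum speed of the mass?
½kx² = ½mv² ⇒ v = x√(k/m) = (0.39)√(1383/0.1) = 45.86 m/s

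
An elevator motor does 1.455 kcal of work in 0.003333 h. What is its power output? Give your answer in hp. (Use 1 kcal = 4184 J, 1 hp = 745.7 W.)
Convert to SI: W = 6087.72 J, t = 11.9988 s
P = W/t = 6087.72/11.9988 = 507.361 W = 0.6804 hp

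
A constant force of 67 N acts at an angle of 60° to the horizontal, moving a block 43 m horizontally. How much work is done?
W = F·d·cosθ = (67)(43)cos(60°) = 1441 J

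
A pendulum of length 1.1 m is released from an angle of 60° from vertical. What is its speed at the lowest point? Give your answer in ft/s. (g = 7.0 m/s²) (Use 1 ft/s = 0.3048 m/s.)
h = L(1 − cosθ) = 1.1(1 − cos60°) = 0.55 m
v = √(2gh) = √(2·7.0·0.55) = 2.77489 m/s = 9.104 ft/s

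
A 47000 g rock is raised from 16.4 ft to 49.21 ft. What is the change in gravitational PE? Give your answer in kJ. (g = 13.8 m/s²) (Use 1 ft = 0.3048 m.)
Convert to SI: m = 47.0 kg, Δh = 10.0005 m
ΔPE = mgΔh = (47.0)(13.8)(10.0005) = 6486.32 J = 6.486 kJ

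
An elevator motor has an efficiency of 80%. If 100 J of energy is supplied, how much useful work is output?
W_out = η·W_in = 0.8·100 = 80.0 J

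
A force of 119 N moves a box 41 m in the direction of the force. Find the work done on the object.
W = F·d = (119)(41) = 4879 J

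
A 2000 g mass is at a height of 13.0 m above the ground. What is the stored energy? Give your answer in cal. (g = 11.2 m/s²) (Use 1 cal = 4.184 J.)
Convert to SI: m = 2.0 kg, h = 13.0 m
PE = mgh = (2.0)(11.2)(13.0) = 291.2 J = 69.6 cal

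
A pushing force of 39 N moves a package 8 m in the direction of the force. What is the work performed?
W = F·d = (39)(8) = 312.0 J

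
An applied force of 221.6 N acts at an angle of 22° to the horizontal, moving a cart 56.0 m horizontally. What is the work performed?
W = F·d·cosθ = (221.6)(56.0)cos(22°) = 11510 J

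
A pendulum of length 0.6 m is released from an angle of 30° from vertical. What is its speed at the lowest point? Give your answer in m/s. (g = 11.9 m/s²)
h = L(1 − cosθ) = 0.6(1 − cos30°) = 0.0803848 m
v = √(2gh) = √(2·11.9·0.0803848) = 1.383 m/s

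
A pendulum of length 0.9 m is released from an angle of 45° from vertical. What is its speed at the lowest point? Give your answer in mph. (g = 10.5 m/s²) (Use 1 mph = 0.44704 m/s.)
h = L(1 − cosθ) = 0.9(1 − cos45°) = 0.263604 m
v = √(2gh) = √(2·10.5·0.263604) = 2.3528 m/s = 5.263 mph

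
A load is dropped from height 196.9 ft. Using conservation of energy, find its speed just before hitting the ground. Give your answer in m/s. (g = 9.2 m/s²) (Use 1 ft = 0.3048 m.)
Convert to SI: h = 60.0151 m
mgh = ½mv² ⇒ v = √(2gh) = √(2·9.2·60.0151) = 33.23 m/s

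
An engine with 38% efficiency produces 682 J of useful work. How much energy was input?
W_in = W_out/η = 682/0.38 = 1795 J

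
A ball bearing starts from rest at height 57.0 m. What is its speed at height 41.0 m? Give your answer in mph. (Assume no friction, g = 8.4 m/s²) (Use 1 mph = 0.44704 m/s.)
mgh₁ = mgh₂ + ½mv² ⇒ v = √(2g(h₁−h₂)) = √(2·8.4·16.0) = 16.3951 m/s = 36.67 mph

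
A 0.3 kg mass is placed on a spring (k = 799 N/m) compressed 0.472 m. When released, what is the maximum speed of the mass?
½kx² = ½mv² ⇒ v = x√(k/m) = (0.472)√(799/0.3) = 24.36 m/s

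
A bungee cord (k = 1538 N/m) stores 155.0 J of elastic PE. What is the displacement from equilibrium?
x = √(2·PE/k) = √(2·155.0/1538) = 0.449 m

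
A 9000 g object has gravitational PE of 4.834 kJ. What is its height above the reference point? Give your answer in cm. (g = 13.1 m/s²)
Convert to SI: m = 9.0 kg, PE = 4834.0 J
h = PE/(mg) = 4834.0/(9.0·13.1) = 41.0008 m = 4100 cm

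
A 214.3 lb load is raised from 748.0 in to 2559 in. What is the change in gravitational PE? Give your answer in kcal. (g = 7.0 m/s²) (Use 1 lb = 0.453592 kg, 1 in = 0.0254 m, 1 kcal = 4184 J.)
Convert to SI: m = 97.2048 kg, Δh = 45.9994 m
ΔPE = mgΔh = (97.2048)(7.0)(45.9994) = 31299.5 J = 7.481 kcal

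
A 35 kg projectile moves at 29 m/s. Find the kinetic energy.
KE = ½mv² = ½(35)(29)² = 14717.5 J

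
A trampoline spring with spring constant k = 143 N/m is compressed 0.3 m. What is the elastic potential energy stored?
PE = ½kx² = ½(143)(0.3)² = 6.435 J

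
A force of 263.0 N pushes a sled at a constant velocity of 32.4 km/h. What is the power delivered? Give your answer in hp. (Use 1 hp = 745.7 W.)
Convert to SI: F = 263.0 N, v = 9.0 m/s
P = Fv = (263.0)(9.0) = 2367.0 W = 3.174 hp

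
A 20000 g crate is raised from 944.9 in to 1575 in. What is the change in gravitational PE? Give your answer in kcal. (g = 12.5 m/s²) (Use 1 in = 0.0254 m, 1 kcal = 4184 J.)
Convert to SI: m = 20.0 kg, Δh = 16.0045 m
ΔPE = mgΔh = (20.0)(12.5)(16.0045) = 4001.14 J = 0.9563 kcal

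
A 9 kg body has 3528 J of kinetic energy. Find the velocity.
v = √(2·KE/m) = √(2·3528/9) = 28.0 m/s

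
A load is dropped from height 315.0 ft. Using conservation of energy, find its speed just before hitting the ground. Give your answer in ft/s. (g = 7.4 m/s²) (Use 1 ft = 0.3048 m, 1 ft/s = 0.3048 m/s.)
Convert to SI: h = 96.012 m
mgh = ½mv² ⇒ v = √(2gh) = √(2·7.4·96.012) = 37.6959 m/s = 123.7 ft/s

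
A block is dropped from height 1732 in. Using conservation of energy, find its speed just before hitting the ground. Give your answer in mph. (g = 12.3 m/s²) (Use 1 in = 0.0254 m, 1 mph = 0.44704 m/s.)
Convert to SI: h = 43.9928 m
mgh = ½mv² ⇒ v = √(2gh) = √(2·12.3·43.9928) = 32.8972 m/s = 73.59 mph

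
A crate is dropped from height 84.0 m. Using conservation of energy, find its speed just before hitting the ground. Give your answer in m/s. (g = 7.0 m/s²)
mgh = ½mv² ⇒ v = √(2gh) = √(2·7.0·84.0) = 34.29 m/s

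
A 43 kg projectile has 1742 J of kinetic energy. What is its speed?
v = √(2·KE/m) = √(2·1742/43) = 9.001 m/s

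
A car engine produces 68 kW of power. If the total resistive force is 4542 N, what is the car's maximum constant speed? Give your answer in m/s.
P = Fv ⇒ v = P/F = 68000 W/4542.0 N = 14.97 m/s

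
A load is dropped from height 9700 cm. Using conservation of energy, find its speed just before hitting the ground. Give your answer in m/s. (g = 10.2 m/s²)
Convert to SI: h = 97.0 m
mgh = ½mv² ⇒ v = √(2gh) = √(2·10.2·97.0) = 44.48 m/s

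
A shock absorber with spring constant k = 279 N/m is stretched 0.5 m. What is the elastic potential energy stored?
PE = ½kx² = ½(279)(0.5)² = 34.88 J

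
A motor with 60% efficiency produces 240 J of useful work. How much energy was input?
W_in = W_out/η = 240/0.6 = 400.0 J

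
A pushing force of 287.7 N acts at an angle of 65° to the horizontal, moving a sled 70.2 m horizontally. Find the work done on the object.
W = F·d·cosθ = (287.7)(70.2)cos(65°) = 8535 J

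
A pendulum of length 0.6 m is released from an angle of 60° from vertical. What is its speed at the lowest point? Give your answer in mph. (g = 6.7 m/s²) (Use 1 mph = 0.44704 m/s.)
h = L(1 − cosθ) = 0.6(1 − cos60°) = 0.3 m
v = √(2gh) = √(2·6.7·0.3) = 2.00499 m/s = 4.485 mph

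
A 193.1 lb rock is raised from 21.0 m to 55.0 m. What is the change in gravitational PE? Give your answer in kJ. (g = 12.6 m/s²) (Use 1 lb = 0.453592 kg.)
Convert to SI: m = 87.5886 kg, Δh = 34.0 m
ΔPE = mgΔh = (87.5886)(12.6)(34.0) = 37523.0 J = 37.52 kJ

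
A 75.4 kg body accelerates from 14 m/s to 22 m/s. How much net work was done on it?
W = ΔKE = ½m(v₂² − v₁²) = ½(75.4)(22² − 14²) = 10857.6 J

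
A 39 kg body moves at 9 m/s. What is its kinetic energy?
KE = ½mv² = ½(39)(9)² = 1579.5 J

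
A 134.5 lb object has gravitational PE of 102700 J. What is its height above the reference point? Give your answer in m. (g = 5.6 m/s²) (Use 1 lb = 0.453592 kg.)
Convert to SI: m = 61.0081 kg, PE = 102700 J
h = PE/(mg) = 102700/(61.0081·5.6) = 300.6 m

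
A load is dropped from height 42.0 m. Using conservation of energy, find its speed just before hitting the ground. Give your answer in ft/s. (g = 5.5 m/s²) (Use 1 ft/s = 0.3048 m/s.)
mgh = ½mv² ⇒ v = √(2gh) = √(2·5.5·42.0) = 21.4942 m/s = 70.52 ft/s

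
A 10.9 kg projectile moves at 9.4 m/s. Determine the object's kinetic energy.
KE = ½mv² = ½(10.9)(9.4)² = 481.6 J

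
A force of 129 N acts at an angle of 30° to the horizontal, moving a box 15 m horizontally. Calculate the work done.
W = F·d·cosθ = (129)(15)cos(30°) = 1676 J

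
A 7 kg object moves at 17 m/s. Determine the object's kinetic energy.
KE = ½mv² = ½(7)(17)² = 1011.5 J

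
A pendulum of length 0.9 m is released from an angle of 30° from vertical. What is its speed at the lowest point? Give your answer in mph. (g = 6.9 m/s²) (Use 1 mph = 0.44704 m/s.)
h = L(1 − cosθ) = 0.9(1 − cos30°) = 0.120577 m
v = √(2gh) = √(2·6.9·0.120577) = 1.28995 m/s = 2.886 mph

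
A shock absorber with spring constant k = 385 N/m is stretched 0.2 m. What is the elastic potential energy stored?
PE = ½kx² = ½(385)(0.2)² = 7.7 J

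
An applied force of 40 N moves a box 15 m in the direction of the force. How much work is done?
W = F·d = (40)(15) = 600.0 J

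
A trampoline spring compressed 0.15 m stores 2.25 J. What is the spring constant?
k = 2·PE/x² = 2·2.25/(0.15)² = 200.0 N/m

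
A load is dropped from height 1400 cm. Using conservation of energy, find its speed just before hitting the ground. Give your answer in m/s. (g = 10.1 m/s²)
Convert to SI: h = 14.0 m
mgh = ½mv² ⇒ v = √(2gh) = √(2·10.1·14.0) = 16.82 m/s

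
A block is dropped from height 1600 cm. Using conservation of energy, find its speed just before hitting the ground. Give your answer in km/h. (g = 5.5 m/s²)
Convert to SI: h = 16.0 m
mgh = ½mv² ⇒ v = √(2gh) = √(2·5.5·16.0) = 13.2665 m/s = 47.76 km/h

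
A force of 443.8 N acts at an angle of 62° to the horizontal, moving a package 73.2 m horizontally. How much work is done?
W = F·d·cosθ = (443.8)(73.2)cos(62°) = 15250 J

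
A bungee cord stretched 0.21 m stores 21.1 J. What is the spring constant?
k = 2·PE/x² = 2·21.1/(0.21)² = 956.9 N/m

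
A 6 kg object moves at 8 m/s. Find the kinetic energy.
KE = ½mv² = ½(6)(8)² = 192.0 J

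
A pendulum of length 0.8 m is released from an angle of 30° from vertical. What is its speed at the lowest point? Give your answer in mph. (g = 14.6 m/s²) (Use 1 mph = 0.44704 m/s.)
h = L(1 − cosθ) = 0.8(1 − cos30°) = 0.10718 m
v = √(2gh) = √(2·14.6·0.10718) = 1.76908 m/s = 3.957 mph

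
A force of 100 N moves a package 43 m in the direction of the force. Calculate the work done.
W = F·d = (100)(43) = 4300 J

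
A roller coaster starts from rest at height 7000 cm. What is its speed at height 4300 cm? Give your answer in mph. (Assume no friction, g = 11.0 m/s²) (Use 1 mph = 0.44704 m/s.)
Convert to SI: h₁−h₂ = 27.0 m
mgh₁ = mgh₂ + ½mv² ⇒ v = √(2g(h₁−h₂)) = √(2·11.0·27.0) = 24.3721 m/s = 54.52 mph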